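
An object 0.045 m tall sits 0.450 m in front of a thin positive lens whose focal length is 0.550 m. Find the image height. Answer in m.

0.247 m

1/d_i = 1/f − 1/d_o = 1/(0.5500) − 1/(0.450) = -0.4040, so d_i = -2.475 m.
m = −d_i/d_o = +5.500.
|h_i| = |m|·h_o = 5.500 × 0.045 = 0.247 m. The image is virtual, upright and enlarged, on the same side as the object.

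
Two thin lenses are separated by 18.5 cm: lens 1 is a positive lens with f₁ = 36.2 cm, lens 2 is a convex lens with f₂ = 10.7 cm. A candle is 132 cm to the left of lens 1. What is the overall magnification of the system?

Lens 1: 1/d_i1 = 1/(36.2) − 1/(132) = 0.02005, so d_i1 = 49.88 cm; m₁ = −d_i1/d_o1 = -0.3779.
d_o2 = 18.5 − (49.88) = -31.38 cm (virtual object).
Lens 2: 1/d_i2 = 1/(10.7) − 1/(-31.38) = 0.1253, so d_i2 = 7.979 cm; m₂ = −d_i2/d_o2 = +0.2543.
m = m₁·m₂ = (-0.3779)(+0.2543) = -0.0961.

m = -0.0961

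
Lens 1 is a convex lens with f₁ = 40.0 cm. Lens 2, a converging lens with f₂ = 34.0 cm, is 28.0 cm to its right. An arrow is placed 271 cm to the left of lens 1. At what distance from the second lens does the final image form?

12.2 cm

Lens 1: 1/d_i1 = 1/f₁ − 1/d_o1 = 1/(40.0) − 1/(271) = 0.02131, so d_i1 = 46.93 cm.
The intermediate image is 46.93 cm to the right of lens 1, which lies 18.93 cm to the right of lens 2 — a virtual object — so d_o2 = −18.93 cm.
Lens 2: 1/d_i2 = 1/f₂ − 1/d_o2 = 1/(34.0) − 1/(-18.93) = 0.08224, so d_i2 = 12.2 cm.
The final image is real, 12.2 cm to the right of lens 2 (overall magnification ≈ -0.11).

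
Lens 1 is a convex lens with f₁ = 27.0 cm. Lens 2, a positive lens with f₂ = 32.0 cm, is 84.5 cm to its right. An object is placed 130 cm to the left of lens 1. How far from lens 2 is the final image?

Lens 1: 1/d_i1 = 1/f₁ − 1/d_o1 = 1/(27.0) − 1/(130) = 0.02934, so d_i1 = 34.08 cm.
The intermediate image is 34.08 cm to the right of lens 1, which is 84.5 − (34.08) = 50.42 cm to the left of lens 2, so d_o2 = +50.42 cm.
Lens 2: 1/d_i2 = 1/f₂ − 1/d_o2 = 1/(32.0) − 1/(50.42) = 0.01142, so d_i2 = 87.6 cm.
The final image is real, 87.6 cm to the right of lens 2 (overall magnification ≈ 0.46).

87.6 cm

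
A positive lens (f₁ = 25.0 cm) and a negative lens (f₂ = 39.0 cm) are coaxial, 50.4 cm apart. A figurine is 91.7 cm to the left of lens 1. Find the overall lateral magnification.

Lens 1: 1/d_i1 = 1/(25.0) − 1/(91.7) = 0.02909, so d_i1 = 34.37 cm; m₁ = −d_i1/d_o1 = -0.3748.
d_o2 = 50.4 − (34.37) = 16.03 cm.
f₂ = −39.0 cm (diverging).
Lens 2: 1/d_i2 = 1/(-39.0) − 1/(16.03) = -0.08802, so d_i2 = -11.36 cm; m₂ = −d_i2/d_o2 = +0.7087.
m = m₁·m₂ = (-0.3748)(+0.7087) = -0.266.

m = -0.266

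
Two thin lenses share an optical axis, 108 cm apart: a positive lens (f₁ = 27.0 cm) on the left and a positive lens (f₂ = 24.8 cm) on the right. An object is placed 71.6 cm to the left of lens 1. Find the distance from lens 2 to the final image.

Lens 1: 1/d_i1 = 1/f₁ − 1/d_o1 = 1/(27.0) − 1/(71.6) = 0.02307, so d_i1 = 43.35 cm.
The intermediate image is 43.35 cm to the right of lens 1, which is 108 − (43.35) = 64.65 cm to the left of lens 2, so d_o2 = +64.65 cm.
Lens 2: 1/d_i2 = 1/f₂ − 1/d_o2 = 1/(24.8) − 1/(64.65) = 0.02485, so d_i2 = 40.2 cm.
The final image is real, 40.2 cm to the right of lens 2 (overall magnification ≈ 0.38).

40.2 cm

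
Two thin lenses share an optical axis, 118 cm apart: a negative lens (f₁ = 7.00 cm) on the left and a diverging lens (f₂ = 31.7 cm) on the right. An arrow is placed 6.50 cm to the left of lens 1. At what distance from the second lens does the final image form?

Lens 1 is diverging, so f₁ = −7.00 cm.
Lens 1: 1/d_i1 = 1/f₁ − 1/d_o1 = 1/(-7.00) − 1/(6.50) = -0.2967, so d_i1 = -3.370 cm.
The intermediate image is 3.370 cm to the left of lens 1 (virtual), which is 118 − (-3.370) = 121.4 cm to the left of lens 2, so d_o2 = +121.4 cm.
Lens 2 is diverging, so f₂ = −31.7 cm.
Lens 2: 1/d_i2 = 1/f₂ − 1/d_o2 = 1/(-31.7) − 1/(121.4) = -0.03978, so d_i2 = -25.1 cm.
The final image is virtual, 25.1 cm to the left of lens 2 (overall magnification ≈ 0.11).

25.1 cm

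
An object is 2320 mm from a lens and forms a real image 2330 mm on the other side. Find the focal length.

f = 1160 mm (converging)

Real image ⇒ d_i = +2330 mm.
1/f = 1/d_o + 1/d_i = 1/(2320) + 1/(2330) = 0.0008602, so f = 1160 mm.
Since f is positive, the lens is converging.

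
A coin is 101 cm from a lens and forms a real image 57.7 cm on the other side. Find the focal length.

Real image ⇒ d_i = +57.7 cm.
1/f = 1/d_o + 1/d_i = 1/(101) + 1/(57.7) = 0.02723, so f = 36.7 cm.
Since f is positive, the lens is converging.

f = 36.7 cm (converging)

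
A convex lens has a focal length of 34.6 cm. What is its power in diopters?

P = +2.89 D

f = 34.6 cm = 0.346 m.
P = 1/f = 1/(0.346 m) = +2.89 D.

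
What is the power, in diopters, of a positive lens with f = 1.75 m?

P = 1/f = 1/(1.75 m) = +0.571 D.

P = +0.571 D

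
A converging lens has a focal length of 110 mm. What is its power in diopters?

f = 11.0 cm = 0.110 m.
P = 1/f = 1/(0.110 m) = +9.09 D.

P = +9.09 D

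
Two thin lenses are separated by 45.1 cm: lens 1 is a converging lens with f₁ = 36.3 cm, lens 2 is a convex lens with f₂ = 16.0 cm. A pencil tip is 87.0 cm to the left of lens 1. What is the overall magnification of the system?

m = -0.345

Lens 1: 1/d_i1 = 1/(36.3) − 1/(87.0) = 0.01605, so d_i1 = 62.29 cm; m₁ = −d_i1/d_o1 = -0.7160.
d_o2 = 45.1 − (62.29) = -17.19 cm (virtual object).
Lens 2: 1/d_i2 = 1/(16.0) − 1/(-17.19) = 0.1207, so d_i2 = 8.287 cm; m₂ = −d_i2/d_o2 = +0.4821.
m = m₁·m₂ = (-0.7160)(+0.4821) = -0.345.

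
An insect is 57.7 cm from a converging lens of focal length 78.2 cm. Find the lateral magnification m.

m = +3.81

1/d_i = 1/f − 1/d_o = 1/(78.20) − 1/(57.7) = -0.004543, so d_i = -220.1 cm.
m = −d_i/d_o = −(-220.1)/(57.7) = +3.81.
The image is virtual, upright and enlarged, on the same side as the object.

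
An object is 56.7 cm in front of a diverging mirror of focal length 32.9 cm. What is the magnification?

For a diverging mirror, f = -32.9 cm.
1/d_i = 1/f − 1/d_o = 1/(-32.90) − 1/(56.7) = -0.04803, so d_i = -20.82 cm.
m = −d_i/d_o = −(-20.82)/(56.7) = +0.367.
The image is virtual, upright and reduced, behind the mirror.

m = +0.367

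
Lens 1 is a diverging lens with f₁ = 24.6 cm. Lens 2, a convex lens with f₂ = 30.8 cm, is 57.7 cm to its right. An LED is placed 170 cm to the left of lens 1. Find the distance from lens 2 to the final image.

50.4 cm

Lens 1 is diverging, so f₁ = −24.6 cm.
Lens 1: 1/d_i1 = 1/f₁ − 1/d_o1 = 1/(-24.6) − 1/(170) = -0.04653, so d_i1 = -21.49 cm.
The intermediate image is 21.49 cm to the left of lens 1 (virtual), which is 57.7 − (-21.49) = 79.19 cm to the left of lens 2, so d_o2 = +79.19 cm.
Lens 2: 1/d_i2 = 1/f₂ − 1/d_o2 = 1/(30.8) − 1/(79.19) = 0.01984, so d_i2 = 50.4 cm.
The final image is real, 50.4 cm to the right of lens 2 (overall magnification ≈ -0.080).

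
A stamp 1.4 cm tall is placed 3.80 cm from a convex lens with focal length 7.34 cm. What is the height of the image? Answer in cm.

2.90 cm

1/d_i = 1/f − 1/d_o = 1/(7.340) − 1/(3.80) = -0.1269, so d_i = -7.879 cm.
m = −d_i/d_o = +2.073.
|h_i| = |m|·h_o = 2.073 × 1.4 = 2.90 cm. The image is virtual, upright and enlarged, on the same side as the object.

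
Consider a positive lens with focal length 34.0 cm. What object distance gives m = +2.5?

20.4 cm

m = −d_i/d_o ⇒ d_i = −m·d_o.
1/f = 1/d_o + 1/d_i = 1/d_o − 1/(m·d_o) = (1 − 1/m)/d_o, so d_o = f(1 − 1/m) = (34.00)(1 − 1/(+2.5)) = 20.4 cm.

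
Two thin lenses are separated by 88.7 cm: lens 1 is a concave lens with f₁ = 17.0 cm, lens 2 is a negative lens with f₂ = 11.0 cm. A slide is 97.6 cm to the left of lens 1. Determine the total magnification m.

f₁ = −17.0 cm (diverging).
Lens 1: 1/d_i1 = 1/(-17.0) − 1/(97.6) = -0.06907, so d_i1 = -14.48 cm; m₁ = −d_i1/d_o1 = +0.1484.
d_o2 = 88.7 − (-14.48) = 103.2 cm.
f₂ = −11.0 cm (diverging).
Lens 2: 1/d_i2 = 1/(-11.0) − 1/(103.2) = -0.1006, so d_i2 = -9.940 cm; m₂ = −d_i2/d_o2 = +0.09632.
m = m₁·m₂ = (+0.1484)(+0.09632) = +0.0143.

m = +0.0143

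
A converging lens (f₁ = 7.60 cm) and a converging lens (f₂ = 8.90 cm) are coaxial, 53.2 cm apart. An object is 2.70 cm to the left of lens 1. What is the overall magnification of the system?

Lens 1: 1/d_i1 = 1/(7.60) − 1/(2.70) = -0.2388, so d_i1 = -4.188 cm; m₁ = −d_i1/d_o1 = +1.551.
d_o2 = 53.2 − (-4.188) = 57.39 cm.
Lens 2: 1/d_i2 = 1/(8.90) − 1/(57.39) = 0.09493, so d_i2 = 10.53 cm; m₂ = −d_i2/d_o2 = -0.1835.
m = m₁·m₂ = (+1.551)(-0.1835) = -0.285.

m = -0.285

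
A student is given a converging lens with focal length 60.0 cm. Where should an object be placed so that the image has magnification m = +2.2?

m = −d_i/d_o ⇒ d_i = −m·d_o.
1/f = 1/d_o + 1/d_i = 1/d_o − 1/(m·d_o) = (1 − 1/m)/d_o, so d_o = f(1 − 1/m) = (60.00)(1 − 1/(+2.2)) = 32.7 cm.

32.7 cm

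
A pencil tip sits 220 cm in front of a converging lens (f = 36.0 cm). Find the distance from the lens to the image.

Lens equation: 1/q = 1/f − 1/p = 1/(36.00) − 1/(220) = 0.02778 − 0.004545 = 0.02323, so q = 43.0 cm.
The image is real, inverted and reduced, on the far side of the lens.

43.0 cm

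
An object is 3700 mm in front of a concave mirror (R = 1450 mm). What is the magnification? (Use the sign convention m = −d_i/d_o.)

m = -0.244

f = R/2 = 1450/2 = 725.0 mm.
1/d_i = 1/f − 1/d_o = 1/(725.0) − 1/(3700) = 0.001109, so d_i = 901.7 mm.
m = −d_i/d_o = −(901.7)/(3700) = -0.244.
The image is real, inverted and reduced, in front of the mirror.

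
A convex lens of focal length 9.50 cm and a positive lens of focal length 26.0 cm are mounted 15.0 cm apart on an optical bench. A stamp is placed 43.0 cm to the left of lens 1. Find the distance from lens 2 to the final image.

3.15 cm

Lens 1: 1/d_i1 = 1/f₁ − 1/d_o1 = 1/(9.50) − 1/(43.0) = 0.08201, so d_i1 = 12.19 cm.
The intermediate image is 12.19 cm to the right of lens 1, which is 15.0 − (12.19) = 2.810 cm to the left of lens 2, so d_o2 = +2.810 cm.
Lens 2: 1/d_i2 = 1/f₂ − 1/d_o2 = 1/(26.0) − 1/(2.810) = -0.3174, so d_i2 = -3.15 cm.
The final image is virtual, 3.15 cm to the left of lens 2 (overall magnification ≈ -0.32).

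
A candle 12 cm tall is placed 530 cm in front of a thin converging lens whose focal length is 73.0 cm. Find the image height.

1/d_i = 1/f − 1/d_o = 1/(73.00) − 1/(530) = 0.01181, so d_i = 84.66 cm.
m = −d_i/d_o = -0.1597.
|h_i| = |m|·h_o = 0.1597 × 12 = 1.92 cm. The image is real, inverted and reduced, on the far side of the lens.

1.92 cm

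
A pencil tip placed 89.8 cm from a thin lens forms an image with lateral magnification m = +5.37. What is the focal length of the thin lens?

m = −d_i/d_o ⇒ d_i = −m·d_o = −(+5.37)·(89.8) = -482.2 cm.
1/f = 1/d_o + 1/d_i = 1/(89.8) + 1/(-482.2) = 0.009062, so f = 110 cm.
Since f is positive, the thin lens is converging.

f = 110 cm (converging)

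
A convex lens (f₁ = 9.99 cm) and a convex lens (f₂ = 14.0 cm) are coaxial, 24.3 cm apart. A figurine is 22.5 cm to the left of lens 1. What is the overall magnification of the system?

Lens 1: 1/d_i1 = 1/(9.99) − 1/(22.5) = 0.05566, so d_i1 = 17.97 cm; m₁ = −d_i1/d_o1 = -0.7987.
d_o2 = 24.3 − (17.97) = 6.330 cm.
Lens 2: 1/d_i2 = 1/(14.0) − 1/(6.330) = -0.08655, so d_i2 = -11.55 cm; m₂ = −d_i2/d_o2 = +1.825.
m = m₁·m₂ = (-0.7987)(+1.825) = -1.46.

m = -1.46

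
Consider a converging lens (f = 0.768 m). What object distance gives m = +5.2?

0.620 m

m = −d_i/d_o ⇒ d_i = −m·d_o.
1/f = 1/d_o + 1/d_i = 1/d_o − 1/(m·d_o) = (1 − 1/m)/d_o, so d_o = f(1 − 1/m) = (0.7680)(1 − 1/(+5.2)) = 0.620 m.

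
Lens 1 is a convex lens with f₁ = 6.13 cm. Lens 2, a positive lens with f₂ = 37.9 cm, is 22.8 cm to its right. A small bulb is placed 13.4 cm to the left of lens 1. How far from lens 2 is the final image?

Lens 1: 1/d_i1 = 1/f₁ − 1/d_o1 = 1/(6.13) − 1/(13.4) = 0.08851, so d_i1 = 11.30 cm.
The intermediate image is 11.30 cm to the right of lens 1, which is 22.8 − (11.30) = 11.50 cm to the left of lens 2, so d_o2 = +11.50 cm.
Lens 2: 1/d_i2 = 1/f₂ − 1/d_o2 = 1/(37.9) − 1/(11.50) = -0.06057, so d_i2 = -16.5 cm.
The final image is virtual, 16.5 cm to the left of lens 2 (overall magnification ≈ -1.2).

16.5 cm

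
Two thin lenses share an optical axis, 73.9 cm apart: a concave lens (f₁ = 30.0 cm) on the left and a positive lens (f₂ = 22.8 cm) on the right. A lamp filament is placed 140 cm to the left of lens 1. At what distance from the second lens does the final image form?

29.7 cm

Lens 1 is diverging, so f₁ = −30.0 cm.
Lens 1: 1/d_i1 = 1/f₁ − 1/d_o1 = 1/(-30.0) − 1/(140) = -0.04048, so d_i1 = -24.71 cm.
The intermediate image is 24.71 cm to the left of lens 1 (virtual), which is 73.9 − (-24.71) = 98.61 cm to the left of lens 2, so d_o2 = +98.61 cm.
Lens 2: 1/d_i2 = 1/f₂ − 1/d_o2 = 1/(22.8) − 1/(98.61) = 0.03372, so d_i2 = 29.7 cm.
The final image is real, 29.7 cm to the right of lens 2 (overall magnification ≈ -0.053).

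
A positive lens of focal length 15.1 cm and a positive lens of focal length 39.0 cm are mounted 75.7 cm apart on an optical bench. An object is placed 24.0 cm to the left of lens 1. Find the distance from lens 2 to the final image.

Lens 1: 1/d_i1 = 1/f₁ − 1/d_o1 = 1/(15.1) − 1/(24.0) = 0.02456, so d_i1 = 40.72 cm.
The intermediate image is 40.72 cm to the right of lens 1, which is 75.7 − (40.72) = 34.98 cm to the left of lens 2, so d_o2 = +34.98 cm.
Lens 2: 1/d_i2 = 1/f₂ − 1/d_o2 = 1/(39.0) − 1/(34.98) = -0.002947, so d_i2 = -339 cm.
The final image is virtual, 339 cm to the left of lens 2 (overall magnification ≈ -16).

339 cm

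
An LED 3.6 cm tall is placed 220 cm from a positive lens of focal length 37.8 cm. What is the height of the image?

1/d_i = 1/f − 1/d_o = 1/(37.80) − 1/(220) = 0.02191, so d_i = 45.64 cm.
m = −d_i/d_o = -0.2075.
|h_i| = |m|·h_o = 0.2075 × 3.6 = 0.747 cm. The image is real, inverted and reduced, on the far side of the lens.

0.747 cm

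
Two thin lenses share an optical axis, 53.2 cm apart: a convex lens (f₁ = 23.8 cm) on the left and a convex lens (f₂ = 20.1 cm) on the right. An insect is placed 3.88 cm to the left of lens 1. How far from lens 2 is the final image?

Lens 1: 1/d_i1 = 1/f₁ − 1/d_o1 = 1/(23.8) − 1/(3.88) = -0.2157, so d_i1 = -4.636 cm.
The intermediate image is 4.636 cm to the left of lens 1 (virtual), which is 53.2 − (-4.636) = 57.84 cm to the left of lens 2, so d_o2 = +57.84 cm.
Lens 2: 1/d_i2 = 1/f₂ − 1/d_o2 = 1/(20.1) − 1/(57.84) = 0.03246, so d_i2 = 30.8 cm.
The final image is real, 30.8 cm to the right of lens 2 (overall magnification ≈ -0.64).

30.8 cm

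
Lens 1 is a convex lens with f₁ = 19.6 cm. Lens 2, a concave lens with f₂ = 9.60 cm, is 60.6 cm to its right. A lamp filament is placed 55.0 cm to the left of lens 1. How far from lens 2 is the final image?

Lens 1: 1/d_i1 = 1/f₁ − 1/d_o1 = 1/(19.6) − 1/(55.0) = 0.03284, so d_i1 = 30.45 cm.
The intermediate image is 30.45 cm to the right of lens 1, which is 60.6 − (30.45) = 30.15 cm to the left of lens 2, so d_o2 = +30.15 cm.
Lens 2 is diverging, so f₂ = −9.60 cm.
Lens 2: 1/d_i2 = 1/f₂ − 1/d_o2 = 1/(-9.60) − 1/(30.15) = -0.1373, so d_i2 = -7.28 cm.
The final image is virtual, 7.28 cm to the left of lens 2 (overall magnification ≈ -0.13).

7.28 cm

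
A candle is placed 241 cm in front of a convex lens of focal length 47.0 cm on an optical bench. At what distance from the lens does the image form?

58.4 cm

Lens equation: 1/d_i = 1/f − 1/d_o = 1/(47.00) − 1/(241) = 0.02128 − 0.004149 = 0.01713, so d_i = 58.4 cm.
The image is real, inverted and reduced, on the far side of the lens.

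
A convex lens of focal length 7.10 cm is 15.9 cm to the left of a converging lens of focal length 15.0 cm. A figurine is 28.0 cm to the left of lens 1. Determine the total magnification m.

m = -0.592

Lens 1: 1/d_i1 = 1/(7.10) − 1/(28.0) = 0.1051, so d_i1 = 9.512 cm; m₁ = −d_i1/d_o1 = -0.3397.
d_o2 = 15.9 − (9.512) = 6.388 cm.
Lens 2: 1/d_i2 = 1/(15.0) − 1/(6.388) = -0.08988, so d_i2 = -11.13 cm; m₂ = −d_i2/d_o2 = +1.742.
m = m₁·m₂ = (-0.3397)(+1.742) = -0.592.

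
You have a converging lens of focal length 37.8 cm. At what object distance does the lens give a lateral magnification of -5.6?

44.5 cm

m = −d_i/d_o ⇒ d_i = −m·d_o.
1/f = 1/d_o + 1/d_i = 1/d_o − 1/(m·d_o) = (1 − 1/m)/d_o, so d_o = f(1 − 1/m) = (37.80)(1 − 1/(-5.6)) = 44.5 cm.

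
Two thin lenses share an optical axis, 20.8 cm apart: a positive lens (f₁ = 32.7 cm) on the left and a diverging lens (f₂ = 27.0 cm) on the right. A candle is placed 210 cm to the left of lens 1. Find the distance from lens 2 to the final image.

Lens 1: 1/d_i1 = 1/f₁ − 1/d_o1 = 1/(32.7) − 1/(210) = 0.02582, so d_i1 = 38.73 cm.
The intermediate image is 38.73 cm to the right of lens 1, which lies 17.93 cm to the right of lens 2 — a virtual object — so d_o2 = −17.93 cm.
Lens 2 is diverging, so f₂ = −27.0 cm.
Lens 2: 1/d_i2 = 1/f₂ − 1/d_o2 = 1/(-27.0) − 1/(-17.93) = 0.01874, so d_i2 = 53.4 cm.
The final image is real, 53.4 cm to the right of lens 2 (overall magnification ≈ -0.55).

53.4 cm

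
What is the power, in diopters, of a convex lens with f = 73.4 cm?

P = +1.36 D

f = 73.4 cm = 0.734 m.
P = 1/f = 1/(0.734 m) = +1.36 D.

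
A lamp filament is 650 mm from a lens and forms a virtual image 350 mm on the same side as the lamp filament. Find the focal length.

f = -758 mm (diverging)

Virtual image ⇒ d_i = −350 mm.
1/f = 1/d_o + 1/d_i = 1/(650) + 1/(-350) = -0.001319, so f = -758 mm.
Since f is negative, the lens is diverging.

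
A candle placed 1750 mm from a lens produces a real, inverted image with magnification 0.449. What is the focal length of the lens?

f = 542 mm (converging)

m = −d_i/d_o ⇒ d_i = −m·d_o = −(-0.449)·(1750) = 785.8 mm.
1/f = 1/d_o + 1/d_i = 1/(1750) + 1/(785.8) = 0.001844, so f = 542 mm.
Since f is positive, the lens is converging.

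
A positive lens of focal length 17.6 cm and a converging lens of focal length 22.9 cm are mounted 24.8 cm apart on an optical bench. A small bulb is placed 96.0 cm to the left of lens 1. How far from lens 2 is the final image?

Lens 1: 1/d_i1 = 1/f₁ − 1/d_o1 = 1/(17.6) − 1/(96.0) = 0.04640, so d_i1 = 21.55 cm.
The intermediate image is 21.55 cm to the right of lens 1, which is 24.8 − (21.55) = 3.250 cm to the left of lens 2, so d_o2 = +3.250 cm.
Lens 2: 1/d_i2 = 1/f₂ − 1/d_o2 = 1/(22.9) − 1/(3.250) = -0.2640, so d_i2 = -3.79 cm.
The final image is virtual, 3.79 cm to the left of lens 2 (overall magnification ≈ -0.26).

3.79 cm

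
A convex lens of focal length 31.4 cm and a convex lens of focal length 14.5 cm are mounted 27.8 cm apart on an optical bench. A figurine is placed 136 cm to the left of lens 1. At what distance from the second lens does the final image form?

6.86 cm

Lens 1: 1/d_i1 = 1/f₁ − 1/d_o1 = 1/(31.4) − 1/(136) = 0.02449, so d_i1 = 40.83 cm.
The intermediate image is 40.83 cm to the right of lens 1, which lies 13.03 cm to the right of lens 2 — a virtual object — so d_o2 = −13.03 cm.
Lens 2: 1/d_i2 = 1/f₂ − 1/d_o2 = 1/(14.5) − 1/(-13.03) = 0.1457, so d_i2 = 6.86 cm.
The final image is real, 6.86 cm to the right of lens 2 (overall magnification ≈ -0.16).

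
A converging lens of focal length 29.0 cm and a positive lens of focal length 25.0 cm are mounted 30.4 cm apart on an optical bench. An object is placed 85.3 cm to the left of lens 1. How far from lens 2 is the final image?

Lens 1: 1/d_i1 = 1/f₁ − 1/d_o1 = 1/(29.0) − 1/(85.3) = 0.02276, so d_i1 = 43.94 cm.
The intermediate image is 43.94 cm to the right of lens 1, which lies 13.54 cm to the right of lens 2 — a virtual object — so d_o2 = −13.54 cm.
Lens 2: 1/d_i2 = 1/f₂ − 1/d_o2 = 1/(25.0) − 1/(-13.54) = 0.1139, so d_i2 = 8.78 cm.
The final image is real, 8.78 cm to the right of lens 2 (overall magnification ≈ -0.33).

8.78 cm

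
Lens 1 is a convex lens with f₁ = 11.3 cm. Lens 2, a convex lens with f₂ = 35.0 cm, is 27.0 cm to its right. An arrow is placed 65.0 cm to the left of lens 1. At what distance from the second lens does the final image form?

Lens 1: 1/d_i1 = 1/f₁ − 1/d_o1 = 1/(11.3) − 1/(65.0) = 0.07311, so d_i1 = 13.68 cm.
The intermediate image is 13.68 cm to the right of lens 1, which is 27.0 − (13.68) = 13.32 cm to the left of lens 2, so d_o2 = +13.32 cm.
Lens 2: 1/d_i2 = 1/f₂ − 1/d_o2 = 1/(35.0) − 1/(13.32) = -0.04650, so d_i2 = -21.5 cm.
The final image is virtual, 21.5 cm to the left of lens 2 (overall magnification ≈ -0.34).

21.5 cm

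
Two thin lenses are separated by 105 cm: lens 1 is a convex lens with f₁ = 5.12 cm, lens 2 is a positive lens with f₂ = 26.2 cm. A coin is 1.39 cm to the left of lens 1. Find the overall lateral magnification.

m = -0.446

Lens 1: 1/d_i1 = 1/(5.12) − 1/(1.39) = -0.5241, so d_i1 = -1.908 cm; m₁ = −d_i1/d_o1 = +1.373.
d_o2 = 105 − (-1.908) = 106.9 cm.
Lens 2: 1/d_i2 = 1/(26.2) − 1/(106.9) = 0.02881, so d_i2 = 34.71 cm; m₂ = −d_i2/d_o2 = -0.3247.
m = m₁·m₂ = (+1.373)(-0.3247) = -0.446.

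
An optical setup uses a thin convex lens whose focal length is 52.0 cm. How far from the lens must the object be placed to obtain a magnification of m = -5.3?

61.8 cm

m = −d_i/d_o ⇒ d_i = −m·d_o.
1/f = 1/d_o + 1/d_i = 1/d_o − 1/(m·d_o) = (1 − 1/m)/d_o, so d_o = f(1 − 1/m) = (52.00)(1 − 1/(-5.3)) = 61.8 cm.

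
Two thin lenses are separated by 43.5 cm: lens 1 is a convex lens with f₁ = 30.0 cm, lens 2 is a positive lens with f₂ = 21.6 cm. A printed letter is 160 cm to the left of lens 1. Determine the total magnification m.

m = -0.332

Lens 1: 1/d_i1 = 1/(30.0) − 1/(160) = 0.02708, so d_i1 = 36.92 cm; m₁ = −d_i1/d_o1 = -0.2308.
d_o2 = 43.5 − (36.92) = 6.580 cm.
Lens 2: 1/d_i2 = 1/(21.6) − 1/(6.580) = -0.1057, so d_i2 = -9.463 cm; m₂ = −d_i2/d_o2 = +1.438.
m = m₁·m₂ = (-0.2308)(+1.438) = -0.332.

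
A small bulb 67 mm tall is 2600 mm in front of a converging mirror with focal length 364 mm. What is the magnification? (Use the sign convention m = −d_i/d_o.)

1/d_i = 1/f − 1/d_o = 1/(364.0) − 1/(2600) = 0.002363, so d_i = 423.3 mm.
m = −d_i/d_o = −(423.3)/(2600) = -0.163.
The image is real, inverted and reduced, in front of the mirror.

m = -0.163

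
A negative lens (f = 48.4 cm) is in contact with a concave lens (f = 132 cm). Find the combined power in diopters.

P₁ = 1/f₁ = 1/(-0.484 m) = -2.066 D; P₂ = 1/f₂ = 1/(-1.32 m) = -0.7576 D.
For thin lenses in contact, P = P₁ + P₂ = (-2.066) + (-0.7576) = -2.82 D.

P = -2.82 D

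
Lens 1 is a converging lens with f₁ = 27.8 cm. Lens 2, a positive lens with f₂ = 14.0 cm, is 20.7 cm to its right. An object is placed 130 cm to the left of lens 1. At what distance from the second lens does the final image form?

Lens 1: 1/d_i1 = 1/f₁ − 1/d_o1 = 1/(27.8) − 1/(130) = 0.02828, so d_i1 = 35.36 cm.
The intermediate image is 35.36 cm to the right of lens 1, which lies 14.66 cm to the right of lens 2 — a virtual object — so d_o2 = −14.66 cm.
Lens 2: 1/d_i2 = 1/f₂ − 1/d_o2 = 1/(14.0) − 1/(-14.66) = 0.1396, so d_i2 = 7.16 cm.
The final image is real, 7.16 cm to the right of lens 2 (overall magnification ≈ -0.13).

7.16 cm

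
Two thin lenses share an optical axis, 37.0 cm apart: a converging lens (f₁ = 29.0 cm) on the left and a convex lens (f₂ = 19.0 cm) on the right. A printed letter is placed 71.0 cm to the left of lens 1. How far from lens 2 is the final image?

Lens 1: 1/d_i1 = 1/f₁ − 1/d_o1 = 1/(29.0) − 1/(71.0) = 0.02040, so d_i1 = 49.02 cm.
The intermediate image is 49.02 cm to the right of lens 1, which lies 12.02 cm to the right of lens 2 — a virtual object — so d_o2 = −12.02 cm.
Lens 2: 1/d_i2 = 1/f₂ − 1/d_o2 = 1/(19.0) − 1/(-12.02) = 0.1358, so d_i2 = 7.36 cm.
The final image is real, 7.36 cm to the right of lens 2 (overall magnification ≈ -0.42).

7.36 cm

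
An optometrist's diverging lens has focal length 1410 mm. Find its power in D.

P = -0.709 D

For a diverging lens, f = −1410 mm.
f = -141 cm = -1.41 m.
P = 1/f = 1/(-1.41 m) = -0.709 D.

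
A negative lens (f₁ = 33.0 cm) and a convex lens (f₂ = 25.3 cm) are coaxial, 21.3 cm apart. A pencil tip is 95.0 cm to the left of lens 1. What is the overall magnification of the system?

m = -0.318

f₁ = −33.0 cm (diverging).
Lens 1: 1/d_i1 = 1/(-33.0) − 1/(95.0) = -0.04083, so d_i1 = -24.49 cm; m₁ = −d_i1/d_o1 = +0.2578.
d_o2 = 21.3 − (-24.49) = 45.79 cm.
Lens 2: 1/d_i2 = 1/(25.3) − 1/(45.79) = 0.01769, so d_i2 = 56.54 cm; m₂ = −d_i2/d_o2 = -1.235.
m = m₁·m₂ = (+0.2578)(-1.235) = -0.318.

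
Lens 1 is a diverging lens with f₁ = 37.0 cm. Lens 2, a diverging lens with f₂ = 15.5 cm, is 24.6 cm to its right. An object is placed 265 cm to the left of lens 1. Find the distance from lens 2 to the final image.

Lens 1 is diverging, so f₁ = −37.0 cm.
Lens 1: 1/d_i1 = 1/f₁ − 1/d_o1 = 1/(-37.0) − 1/(265) = -0.03080, so d_i1 = -32.47 cm.
The intermediate image is 32.47 cm to the left of lens 1 (virtual), which is 24.6 − (-32.47) = 57.07 cm to the left of lens 2, so d_o2 = +57.07 cm.
Lens 2 is diverging, so f₂ = −15.5 cm.
Lens 2: 1/d_i2 = 1/f₂ − 1/d_o2 = 1/(-15.5) − 1/(57.07) = -0.08204, so d_i2 = -12.2 cm.
The final image is virtual, 12.2 cm to the left of lens 2 (overall magnification ≈ 0.026).

12.2 cm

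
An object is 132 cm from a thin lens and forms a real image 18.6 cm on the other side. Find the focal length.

Real image ⇒ d_i = +18.6 cm.
1/f = 1/d_o + 1/d_i = 1/(132) + 1/(18.6) = 0.06134, so f = 16.3 cm.
Since f is positive, the thin lens is converging.

f = 16.3 cm (converging)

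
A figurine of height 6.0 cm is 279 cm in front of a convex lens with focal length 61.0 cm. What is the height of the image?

1/d_i = 1/f − 1/d_o = 1/(61.00) − 1/(279) = 0.01281, so d_i = 78.07 cm.
m = −d_i/d_o = -0.2798.
|h_i| = |m|·h_o = 0.2798 × 6.0 = 1.68 cm. The image is real, inverted and reduced, on the far side of the lens.

1.68 cm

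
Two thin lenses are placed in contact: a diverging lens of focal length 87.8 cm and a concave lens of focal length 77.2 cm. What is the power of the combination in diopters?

P = -2.43 D

P₁ = 1/f₁ = 1/(-0.878 m) = -1.139 D; P₂ = 1/f₂ = 1/(-0.772 m) = -1.295 D.
For thin lenses in contact, P = P₁ + P₂ = (-1.139) + (-1.295) = -2.43 D.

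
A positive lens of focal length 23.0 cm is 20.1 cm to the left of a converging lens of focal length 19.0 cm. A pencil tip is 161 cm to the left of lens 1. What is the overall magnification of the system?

m = -0.123

Lens 1: 1/d_i1 = 1/(23.0) − 1/(161) = 0.03727, so d_i1 = 26.83 cm; m₁ = −d_i1/d_o1 = -0.1666.
d_o2 = 20.1 − (26.83) = -6.730 cm (virtual object).
Lens 2: 1/d_i2 = 1/(19.0) − 1/(-6.730) = 0.2012, so d_i2 = 4.970 cm; m₂ = −d_i2/d_o2 = +0.7384.
m = m₁·m₂ = (-0.1666)(+0.7384) = -0.123.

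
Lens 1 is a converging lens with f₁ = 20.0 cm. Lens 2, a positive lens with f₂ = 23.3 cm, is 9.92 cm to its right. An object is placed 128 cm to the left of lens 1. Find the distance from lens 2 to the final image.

Lens 1: 1/d_i1 = 1/f₁ − 1/d_o1 = 1/(20.0) − 1/(128) = 0.04219, so d_i1 = 23.70 cm.
The intermediate image is 23.70 cm to the right of lens 1, which lies 13.78 cm to the right of lens 2 — a virtual object — so d_o2 = −13.78 cm.
Lens 2: 1/d_i2 = 1/f₂ − 1/d_o2 = 1/(23.3) − 1/(-13.78) = 0.1155, so d_i2 = 8.66 cm.
The final image is real, 8.66 cm to the right of lens 2 (overall magnification ≈ -0.12).

8.66 cm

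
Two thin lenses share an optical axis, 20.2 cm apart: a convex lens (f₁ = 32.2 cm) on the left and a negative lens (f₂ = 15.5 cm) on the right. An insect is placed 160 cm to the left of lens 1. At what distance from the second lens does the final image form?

67.6 cm

Lens 1: 1/d_i1 = 1/f₁ − 1/d_o1 = 1/(32.2) − 1/(160) = 0.02481, so d_i1 = 40.31 cm.
The intermediate image is 40.31 cm to the right of lens 1, which lies 20.11 cm to the right of lens 2 — a virtual object — so d_o2 = −20.11 cm.
Lens 2 is diverging, so f₂ = −15.5 cm.
Lens 2: 1/d_i2 = 1/f₂ − 1/d_o2 = 1/(-15.5) − 1/(-20.11) = -0.01479, so d_i2 = -67.6 cm.
The final image is virtual, 67.6 cm to the left of lens 2 (overall magnification ≈ 0.85).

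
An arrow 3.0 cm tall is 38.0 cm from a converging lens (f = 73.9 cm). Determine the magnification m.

m = +2.06

1/d_i = 1/f − 1/d_o = 1/(73.90) − 1/(38.0) = -0.01278, so d_i = -78.22 cm.
m = −d_i/d_o = −(-78.22)/(38.0) = +2.06.
The image is virtual, upright and enlarged, on the same side as the object.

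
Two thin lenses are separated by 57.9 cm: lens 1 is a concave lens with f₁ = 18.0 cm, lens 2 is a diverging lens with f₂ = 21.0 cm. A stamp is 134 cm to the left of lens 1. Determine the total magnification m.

f₁ = −18.0 cm (diverging).
Lens 1: 1/d_i1 = 1/(-18.0) − 1/(134) = -0.06302, so d_i1 = -15.87 cm; m₁ = −d_i1/d_o1 = +0.1184.
d_o2 = 57.9 − (-15.87) = 73.77 cm.
f₂ = −21.0 cm (diverging).
Lens 2: 1/d_i2 = 1/(-21.0) − 1/(73.77) = -0.06117, so d_i2 = -16.35 cm; m₂ = −d_i2/d_o2 = +0.2216.
m = m₁·m₂ = (+0.1184)(+0.2216) = +0.0262.

m = +0.0262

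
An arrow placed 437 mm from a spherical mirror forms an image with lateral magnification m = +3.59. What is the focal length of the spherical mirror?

f = 606 mm (concave)

m = −d_i/d_o ⇒ d_i = −m·d_o = −(+3.59)·(437) = -1569 mm.
1/f = 1/d_o + 1/d_i = 1/(437) + 1/(-1569) = 0.001651, so f = 606 mm.
Since f is positive, the spherical mirror is concave.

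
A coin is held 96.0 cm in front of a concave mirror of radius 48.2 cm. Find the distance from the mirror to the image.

f = R/2 = 48.2/2 = 24.10 cm.
Mirror equation: 1/s_i = 1/f − 1/s_o = 1/(24.10) − 1/(96.0) = 0.04149 − 0.01042 = 0.03108, so s_i = 32.2 cm.
The image is real, inverted and reduced, in front of the mirror.

32.2 cm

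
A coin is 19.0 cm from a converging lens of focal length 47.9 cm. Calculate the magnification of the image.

1/d_i = 1/f − 1/d_o = 1/(47.90) − 1/(19.0) = -0.03175, so d_i = -31.49 cm.
m = −d_i/d_o = −(-31.49)/(19.0) = +1.66.
The image is virtual, upright and enlarged, on the same side as the object.

m = +1.66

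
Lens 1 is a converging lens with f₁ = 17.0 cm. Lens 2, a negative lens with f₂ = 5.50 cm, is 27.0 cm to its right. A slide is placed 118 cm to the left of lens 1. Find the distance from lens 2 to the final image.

3.11 cm

Lens 1: 1/d_i1 = 1/f₁ − 1/d_o1 = 1/(17.0) − 1/(118) = 0.05035, so d_i1 = 19.86 cm.
The intermediate image is 19.86 cm to the right of lens 1, which is 27.0 − (19.86) = 7.140 cm to the left of lens 2, so d_o2 = +7.140 cm.
Lens 2 is diverging, so f₂ = −5.50 cm.
Lens 2: 1/d_i2 = 1/f₂ − 1/d_o2 = 1/(-5.50) − 1/(7.140) = -0.3219, so d_i2 = -3.11 cm.
The final image is virtual, 3.11 cm to the left of lens 2 (overall magnification ≈ -0.073).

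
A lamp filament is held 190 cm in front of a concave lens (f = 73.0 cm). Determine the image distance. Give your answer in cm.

For a concave lens, f = -73.0 cm.
Thin-lens equation: 1/s_i = 1/f − 1/s_o = 1/(-73.00) − 1/(190) = -0.01370 − 0.005263 = -0.01896, so s_i = -52.7 cm.
The image is virtual, upright and reduced, on the same side as the object.

52.7 cm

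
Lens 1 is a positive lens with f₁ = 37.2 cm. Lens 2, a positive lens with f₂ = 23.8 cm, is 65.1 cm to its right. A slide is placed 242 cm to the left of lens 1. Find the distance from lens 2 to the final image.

189 cm

Lens 1: 1/d_i1 = 1/f₁ − 1/d_o1 = 1/(37.2) − 1/(242) = 0.02275, so d_i1 = 43.96 cm.
The intermediate image is 43.96 cm to the right of lens 1, which is 65.1 − (43.96) = 21.14 cm to the left of lens 2, so d_o2 = +21.14 cm.
Lens 2: 1/d_i2 = 1/f₂ − 1/d_o2 = 1/(23.8) − 1/(21.14) = -0.005287, so d_i2 = -189 cm.
The final image is virtual, 189 cm to the left of lens 2 (overall magnification ≈ -1.6).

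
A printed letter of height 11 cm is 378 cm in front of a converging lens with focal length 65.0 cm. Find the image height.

1/d_i = 1/f − 1/d_o = 1/(65.00) − 1/(378) = 0.01274, so d_i = 78.50 cm.
m = −d_i/d_o = -0.2077.
|h_i| = |m|·h_o = 0.2077 × 11 = 2.28 cm. The image is real, inverted and reduced, on the far side of the lens.

2.28 cm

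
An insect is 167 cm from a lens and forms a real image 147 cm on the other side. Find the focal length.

Real image ⇒ d_i = +147 cm.
1/f = 1/d_o + 1/d_i = 1/(167) + 1/(147) = 0.01279, so f = 78.2 cm.
Since f is positive, the lens is converging.

f = 78.2 cm (converging)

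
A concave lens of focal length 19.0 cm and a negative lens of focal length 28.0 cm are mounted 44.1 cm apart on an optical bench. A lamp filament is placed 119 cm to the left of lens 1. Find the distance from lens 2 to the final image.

19.1 cm

Lens 1 is diverging, so f₁ = −19.0 cm.
Lens 1: 1/d_i1 = 1/f₁ − 1/d_o1 = 1/(-19.0) − 1/(119) = -0.06103, so d_i1 = -16.38 cm.
The intermediate image is 16.38 cm to the left of lens 1 (virtual), which is 44.1 − (-16.38) = 60.48 cm to the left of lens 2, so d_o2 = +60.48 cm.
Lens 2 is diverging, so f₂ = −28.0 cm.
Lens 2: 1/d_i2 = 1/f₂ − 1/d_o2 = 1/(-28.0) − 1/(60.48) = -0.05225, so d_i2 = -19.1 cm.
The final image is virtual, 19.1 cm to the left of lens 2 (overall magnification ≈ 0.044).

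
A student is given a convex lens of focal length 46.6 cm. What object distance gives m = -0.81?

m = −d_i/d_o ⇒ d_i = −m·d_o.
1/f = 1/d_o + 1/d_i = 1/d_o − 1/(m·d_o) = (1 − 1/m)/d_o, so d_o = f(1 − 1/m) = (46.60)(1 − 1/(-0.81)) = 104 cm.

104 cm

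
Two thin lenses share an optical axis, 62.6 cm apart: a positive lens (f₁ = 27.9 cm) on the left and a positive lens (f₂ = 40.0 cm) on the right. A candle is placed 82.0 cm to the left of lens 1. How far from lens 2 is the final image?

41.3 cm

Lens 1: 1/d_i1 = 1/f₁ − 1/d_o1 = 1/(27.9) − 1/(82.0) = 0.02365, so d_i1 = 42.29 cm.
The intermediate image is 42.29 cm to the right of lens 1, which is 62.6 − (42.29) = 20.31 cm to the left of lens 2, so d_o2 = +20.31 cm.
Lens 2: 1/d_i2 = 1/f₂ − 1/d_o2 = 1/(40.0) − 1/(20.31) = -0.02424, so d_i2 = -41.3 cm.
The final image is virtual, 41.3 cm to the left of lens 2 (overall magnification ≈ -1.0).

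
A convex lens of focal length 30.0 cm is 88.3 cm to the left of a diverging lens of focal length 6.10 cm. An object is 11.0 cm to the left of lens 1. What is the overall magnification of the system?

m = +0.0862

Lens 1: 1/d_i1 = 1/(30.0) − 1/(11.0) = -0.05758, so d_i1 = -17.37 cm; m₁ = −d_i1/d_o1 = +1.579.
d_o2 = 88.3 − (-17.37) = 105.7 cm.
f₂ = −6.10 cm (diverging).
Lens 2: 1/d_i2 = 1/(-6.10) − 1/(105.7) = -0.1734, so d_i2 = -5.767 cm; m₂ = −d_i2/d_o2 = +0.05456.
m = m₁·m₂ = (+1.579)(+0.05456) = +0.0862.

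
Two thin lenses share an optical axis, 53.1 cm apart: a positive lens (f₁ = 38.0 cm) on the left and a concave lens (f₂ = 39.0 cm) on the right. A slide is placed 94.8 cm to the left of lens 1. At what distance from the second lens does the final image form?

14.0 cm

Lens 1: 1/d_i1 = 1/f₁ − 1/d_o1 = 1/(38.0) − 1/(94.8) = 0.01577, so d_i1 = 63.42 cm.
The intermediate image is 63.42 cm to the right of lens 1, which lies 10.32 cm to the right of lens 2 — a virtual object — so d_o2 = −10.32 cm.
Lens 2 is diverging, so f₂ = −39.0 cm.
Lens 2: 1/d_i2 = 1/f₂ − 1/d_o2 = 1/(-39.0) − 1/(-10.32) = 0.07126, so d_i2 = 14.0 cm.
The final image is real, 14.0 cm to the right of lens 2 (overall magnification ≈ -0.91).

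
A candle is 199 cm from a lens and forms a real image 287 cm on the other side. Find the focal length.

Real image ⇒ d_i = +287 cm.
1/f = 1/d_o + 1/d_i = 1/(199) + 1/(287) = 0.008509, so f = 118 cm.
Since f is positive, the lens is converging.

f = 118 cm (converging)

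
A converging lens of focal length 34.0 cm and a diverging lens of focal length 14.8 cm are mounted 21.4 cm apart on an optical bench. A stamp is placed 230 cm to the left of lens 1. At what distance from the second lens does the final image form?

74.0 cm

Lens 1: 1/d_i1 = 1/f₁ − 1/d_o1 = 1/(34.0) − 1/(230) = 0.02506, so d_i1 = 39.90 cm.
The intermediate image is 39.90 cm to the right of lens 1, which lies 18.50 cm to the right of lens 2 — a virtual object — so d_o2 = −18.50 cm.
Lens 2 is diverging, so f₂ = −14.8 cm.
Lens 2: 1/d_i2 = 1/f₂ − 1/d_o2 = 1/(-14.8) − 1/(-18.50) = -0.01351, so d_i2 = -74.0 cm.
The final image is virtual, 74.0 cm to the left of lens 2 (overall magnification ≈ 0.69).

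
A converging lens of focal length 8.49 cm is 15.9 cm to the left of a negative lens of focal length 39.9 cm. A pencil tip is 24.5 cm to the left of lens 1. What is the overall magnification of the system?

m = -0.494

Lens 1: 1/d_i1 = 1/(8.49) − 1/(24.5) = 0.07697, so d_i1 = 12.99 cm; m₁ = −d_i1/d_o1 = -0.5302.
d_o2 = 15.9 − (12.99) = 2.910 cm.
f₂ = −39.9 cm (diverging).
Lens 2: 1/d_i2 = 1/(-39.9) − 1/(2.910) = -0.3687, so d_i2 = -2.712 cm; m₂ = −d_i2/d_o2 = +0.9320.
m = m₁·m₂ = (-0.5302)(+0.9320) = -0.494.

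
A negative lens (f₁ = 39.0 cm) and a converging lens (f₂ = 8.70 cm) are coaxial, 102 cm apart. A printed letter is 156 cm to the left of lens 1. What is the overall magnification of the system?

m = -0.0140

f₁ = −39.0 cm (diverging).
Lens 1: 1/d_i1 = 1/(-39.0) − 1/(156) = -0.03205, so d_i1 = -31.20 cm; m₁ = −d_i1/d_o1 = +0.2000.
d_o2 = 102 − (-31.20) = 133.2 cm.
Lens 2: 1/d_i2 = 1/(8.70) − 1/(133.2) = 0.1074, so d_i2 = 9.308 cm; m₂ = −d_i2/d_o2 = -0.06988.
m = m₁·m₂ = (+0.2000)(-0.06988) = -0.0140.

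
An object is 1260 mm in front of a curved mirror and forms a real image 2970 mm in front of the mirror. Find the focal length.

Real image ⇒ d_i = +2970 mm.
1/f = 1/d_o + 1/d_i = 1/(1260) + 1/(2970) = 0.001130, so f = 885 mm.
Since f is positive, the curved mirror is concave.

f = 885 mm (concave)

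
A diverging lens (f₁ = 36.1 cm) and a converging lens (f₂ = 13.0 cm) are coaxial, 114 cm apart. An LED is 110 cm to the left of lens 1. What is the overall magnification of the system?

m = -0.0251

f₁ = −36.1 cm (diverging).
Lens 1: 1/d_i1 = 1/(-36.1) − 1/(110) = -0.03679, so d_i1 = -27.18 cm; m₁ = −d_i1/d_o1 = +0.2471.
d_o2 = 114 − (-27.18) = 141.2 cm.
Lens 2: 1/d_i2 = 1/(13.0) − 1/(141.2) = 0.06984, so d_i2 = 14.32 cm; m₂ = −d_i2/d_o2 = -0.1014.
m = m₁·m₂ = (+0.2471)(-0.1014) = -0.0251.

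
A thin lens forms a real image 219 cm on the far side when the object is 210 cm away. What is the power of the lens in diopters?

d_i = +219 cm.
1/f = 1/d_o + 1/d_i = 1/(210) + 1/(219) = 0.009328 cm⁻¹.
f = 107.2 cm = 1.072 m, so P = 1/f = +0.933 D.

P = +0.933 D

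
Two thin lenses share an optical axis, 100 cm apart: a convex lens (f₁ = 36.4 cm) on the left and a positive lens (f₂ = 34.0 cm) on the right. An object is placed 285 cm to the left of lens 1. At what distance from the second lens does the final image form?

Lens 1: 1/d_i1 = 1/f₁ − 1/d_o1 = 1/(36.4) − 1/(285) = 0.02396, so d_i1 = 41.73 cm.
The intermediate image is 41.73 cm to the right of lens 1, which is 100 − (41.73) = 58.27 cm to the left of lens 2, so d_o2 = +58.27 cm.
Lens 2: 1/d_i2 = 1/f₂ − 1/d_o2 = 1/(34.0) − 1/(58.27) = 0.01225, so d_i2 = 81.6 cm.
The final image is real, 81.6 cm to the right of lens 2 (overall magnification ≈ 0.21).

81.6 cm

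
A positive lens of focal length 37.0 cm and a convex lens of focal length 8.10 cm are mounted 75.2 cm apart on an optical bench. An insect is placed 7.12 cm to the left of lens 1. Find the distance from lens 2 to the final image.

8.96 cm

Lens 1: 1/d_i1 = 1/f₁ − 1/d_o1 = 1/(37.0) − 1/(7.12) = -0.1134, so d_i1 = -8.817 cm.
The intermediate image is 8.817 cm to the left of lens 1 (virtual), which is 75.2 − (-8.817) = 84.02 cm to the left of lens 2, so d_o2 = +84.02 cm.
Lens 2: 1/d_i2 = 1/f₂ − 1/d_o2 = 1/(8.10) − 1/(84.02) = 0.1116, so d_i2 = 8.96 cm.
The final image is real, 8.96 cm to the right of lens 2 (overall magnification ≈ -0.13).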